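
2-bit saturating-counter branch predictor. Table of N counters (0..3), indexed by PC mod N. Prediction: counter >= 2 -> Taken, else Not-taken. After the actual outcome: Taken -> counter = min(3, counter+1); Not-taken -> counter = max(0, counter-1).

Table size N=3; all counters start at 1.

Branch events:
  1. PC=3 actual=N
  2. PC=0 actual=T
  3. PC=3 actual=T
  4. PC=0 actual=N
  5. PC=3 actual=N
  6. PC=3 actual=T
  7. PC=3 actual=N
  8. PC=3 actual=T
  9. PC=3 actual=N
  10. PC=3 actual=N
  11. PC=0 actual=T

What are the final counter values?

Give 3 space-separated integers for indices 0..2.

Ev 1: PC=3 idx=0 pred=N actual=N -> ctr[0]=0
Ev 2: PC=0 idx=0 pred=N actual=T -> ctr[0]=1
Ev 3: PC=3 idx=0 pred=N actual=T -> ctr[0]=2
Ev 4: PC=0 idx=0 pred=T actual=N -> ctr[0]=1
Ev 5: PC=3 idx=0 pred=N actual=N -> ctr[0]=0
Ev 6: PC=3 idx=0 pred=N actual=T -> ctr[0]=1
Ev 7: PC=3 idx=0 pred=N actual=N -> ctr[0]=0
Ev 8: PC=3 idx=0 pred=N actual=T -> ctr[0]=1
Ev 9: PC=3 idx=0 pred=N actual=N -> ctr[0]=0
Ev 10: PC=3 idx=0 pred=N actual=N -> ctr[0]=0
Ev 11: PC=0 idx=0 pred=N actual=T -> ctr[0]=1

Answer: 1 1 1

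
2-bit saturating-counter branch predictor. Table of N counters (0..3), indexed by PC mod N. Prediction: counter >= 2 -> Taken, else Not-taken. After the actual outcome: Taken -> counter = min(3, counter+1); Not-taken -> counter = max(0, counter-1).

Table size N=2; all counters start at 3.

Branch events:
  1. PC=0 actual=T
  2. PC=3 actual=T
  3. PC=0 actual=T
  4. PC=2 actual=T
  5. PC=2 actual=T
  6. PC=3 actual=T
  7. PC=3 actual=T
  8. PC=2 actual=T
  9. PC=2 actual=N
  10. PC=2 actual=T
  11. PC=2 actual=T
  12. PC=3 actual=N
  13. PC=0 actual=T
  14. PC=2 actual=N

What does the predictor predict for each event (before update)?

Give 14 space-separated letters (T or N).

Answer: T T T T T T T T T T T T T T

Derivation:
Ev 1: PC=0 idx=0 pred=T actual=T -> ctr[0]=3
Ev 2: PC=3 idx=1 pred=T actual=T -> ctr[1]=3
Ev 3: PC=0 idx=0 pred=T actual=T -> ctr[0]=3
Ev 4: PC=2 idx=0 pred=T actual=T -> ctr[0]=3
Ev 5: PC=2 idx=0 pred=T actual=T -> ctr[0]=3
Ev 6: PC=3 idx=1 pred=T actual=T -> ctr[1]=3
Ev 7: PC=3 idx=1 pred=T actual=T -> ctr[1]=3
Ev 8: PC=2 idx=0 pred=T actual=T -> ctr[0]=3
Ev 9: PC=2 idx=0 pred=T actual=N -> ctr[0]=2
Ev 10: PC=2 idx=0 pred=T actual=T -> ctr[0]=3
Ev 11: PC=2 idx=0 pred=T actual=T -> ctr[0]=3
Ev 12: PC=3 idx=1 pred=T actual=N -> ctr[1]=2
Ev 13: PC=0 idx=0 pred=T actual=T -> ctr[0]=3
Ev 14: PC=2 idx=0 pred=T actual=N -> ctr[0]=2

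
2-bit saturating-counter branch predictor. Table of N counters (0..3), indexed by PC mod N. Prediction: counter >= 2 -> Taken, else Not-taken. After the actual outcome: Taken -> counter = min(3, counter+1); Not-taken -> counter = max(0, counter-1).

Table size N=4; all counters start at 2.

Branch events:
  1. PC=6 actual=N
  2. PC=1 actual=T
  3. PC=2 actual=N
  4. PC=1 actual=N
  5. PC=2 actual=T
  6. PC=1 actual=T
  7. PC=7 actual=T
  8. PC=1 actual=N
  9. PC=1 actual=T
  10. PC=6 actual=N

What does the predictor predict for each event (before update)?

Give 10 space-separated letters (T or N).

Ev 1: PC=6 idx=2 pred=T actual=N -> ctr[2]=1
Ev 2: PC=1 idx=1 pred=T actual=T -> ctr[1]=3
Ev 3: PC=2 idx=2 pred=N actual=N -> ctr[2]=0
Ev 4: PC=1 idx=1 pred=T actual=N -> ctr[1]=2
Ev 5: PC=2 idx=2 pred=N actual=T -> ctr[2]=1
Ev 6: PC=1 idx=1 pred=T actual=T -> ctr[1]=3
Ev 7: PC=7 idx=3 pred=T actual=T -> ctr[3]=3
Ev 8: PC=1 idx=1 pred=T actual=N -> ctr[1]=2
Ev 9: PC=1 idx=1 pred=T actual=T -> ctr[1]=3
Ev 10: PC=6 idx=2 pred=N actual=N -> ctr[2]=0

Answer: T T N T N T T T T N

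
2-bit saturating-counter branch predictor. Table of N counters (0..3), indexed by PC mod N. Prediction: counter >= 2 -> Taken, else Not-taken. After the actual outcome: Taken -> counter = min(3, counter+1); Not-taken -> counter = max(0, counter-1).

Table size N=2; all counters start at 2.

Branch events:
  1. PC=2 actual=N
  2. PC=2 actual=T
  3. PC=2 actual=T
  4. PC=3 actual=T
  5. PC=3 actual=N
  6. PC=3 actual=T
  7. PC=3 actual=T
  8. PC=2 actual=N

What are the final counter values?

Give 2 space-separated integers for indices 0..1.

Answer: 2 3

Derivation:
Ev 1: PC=2 idx=0 pred=T actual=N -> ctr[0]=1
Ev 2: PC=2 idx=0 pred=N actual=T -> ctr[0]=2
Ev 3: PC=2 idx=0 pred=T actual=T -> ctr[0]=3
Ev 4: PC=3 idx=1 pred=T actual=T -> ctr[1]=3
Ev 5: PC=3 idx=1 pred=T actual=N -> ctr[1]=2
Ev 6: PC=3 idx=1 pred=T actual=T -> ctr[1]=3
Ev 7: PC=3 idx=1 pred=T actual=T -> ctr[1]=3
Ev 8: PC=2 idx=0 pred=T actual=N -> ctr[0]=2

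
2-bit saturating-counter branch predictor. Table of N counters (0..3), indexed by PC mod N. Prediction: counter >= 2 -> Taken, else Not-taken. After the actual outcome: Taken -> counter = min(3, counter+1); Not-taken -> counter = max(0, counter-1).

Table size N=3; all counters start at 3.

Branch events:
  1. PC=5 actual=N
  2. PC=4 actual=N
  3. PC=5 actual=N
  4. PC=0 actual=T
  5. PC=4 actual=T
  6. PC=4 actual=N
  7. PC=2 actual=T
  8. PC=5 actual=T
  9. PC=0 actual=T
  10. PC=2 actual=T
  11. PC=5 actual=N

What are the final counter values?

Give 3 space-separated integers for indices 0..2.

Answer: 3 2 2

Derivation:
Ev 1: PC=5 idx=2 pred=T actual=N -> ctr[2]=2
Ev 2: PC=4 idx=1 pred=T actual=N -> ctr[1]=2
Ev 3: PC=5 idx=2 pred=T actual=N -> ctr[2]=1
Ev 4: PC=0 idx=0 pred=T actual=T -> ctr[0]=3
Ev 5: PC=4 idx=1 pred=T actual=T -> ctr[1]=3
Ev 6: PC=4 idx=1 pred=T actual=N -> ctr[1]=2
Ev 7: PC=2 idx=2 pred=N actual=T -> ctr[2]=2
Ev 8: PC=5 idx=2 pred=T actual=T -> ctr[2]=3
Ev 9: PC=0 idx=0 pred=T actual=T -> ctr[0]=3
Ev 10: PC=2 idx=2 pred=T actual=T -> ctr[2]=3
Ev 11: PC=5 idx=2 pred=T actual=N -> ctr[2]=2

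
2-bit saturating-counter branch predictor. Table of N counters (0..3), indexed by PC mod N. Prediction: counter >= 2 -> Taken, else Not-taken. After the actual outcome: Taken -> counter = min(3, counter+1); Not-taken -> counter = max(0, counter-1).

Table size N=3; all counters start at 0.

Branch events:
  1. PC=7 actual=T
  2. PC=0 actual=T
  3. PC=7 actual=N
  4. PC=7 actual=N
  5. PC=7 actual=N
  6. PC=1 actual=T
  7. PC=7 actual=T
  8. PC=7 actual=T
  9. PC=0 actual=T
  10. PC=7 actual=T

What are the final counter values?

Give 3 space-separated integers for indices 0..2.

Answer: 2 3 0

Derivation:
Ev 1: PC=7 idx=1 pred=N actual=T -> ctr[1]=1
Ev 2: PC=0 idx=0 pred=N actual=T -> ctr[0]=1
Ev 3: PC=7 idx=1 pred=N actual=N -> ctr[1]=0
Ev 4: PC=7 idx=1 pred=N actual=N -> ctr[1]=0
Ev 5: PC=7 idx=1 pred=N actual=N -> ctr[1]=0
Ev 6: PC=1 idx=1 pred=N actual=T -> ctr[1]=1
Ev 7: PC=7 idx=1 pred=N actual=T -> ctr[1]=2
Ev 8: PC=7 idx=1 pred=T actual=T -> ctr[1]=3
Ev 9: PC=0 idx=0 pred=N actual=T -> ctr[0]=2
Ev 10: PC=7 idx=1 pred=T actual=T -> ctr[1]=3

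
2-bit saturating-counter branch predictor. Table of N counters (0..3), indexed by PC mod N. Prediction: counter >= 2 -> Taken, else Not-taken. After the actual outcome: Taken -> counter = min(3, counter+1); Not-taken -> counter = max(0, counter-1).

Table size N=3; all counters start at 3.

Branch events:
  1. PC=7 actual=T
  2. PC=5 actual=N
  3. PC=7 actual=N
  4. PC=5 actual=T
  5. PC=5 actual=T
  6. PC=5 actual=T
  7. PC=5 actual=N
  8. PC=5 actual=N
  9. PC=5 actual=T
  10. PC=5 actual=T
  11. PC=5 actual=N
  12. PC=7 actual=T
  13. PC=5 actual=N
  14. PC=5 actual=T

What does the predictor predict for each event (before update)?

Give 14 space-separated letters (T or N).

Answer: T T T T T T T T N T T T T N

Derivation:
Ev 1: PC=7 idx=1 pred=T actual=T -> ctr[1]=3
Ev 2: PC=5 idx=2 pred=T actual=N -> ctr[2]=2
Ev 3: PC=7 idx=1 pred=T actual=N -> ctr[1]=2
Ev 4: PC=5 idx=2 pred=T actual=T -> ctr[2]=3
Ev 5: PC=5 idx=2 pred=T actual=T -> ctr[2]=3
Ev 6: PC=5 idx=2 pred=T actual=T -> ctr[2]=3
Ev 7: PC=5 idx=2 pred=T actual=N -> ctr[2]=2
Ev 8: PC=5 idx=2 pred=T actual=N -> ctr[2]=1
Ev 9: PC=5 idx=2 pred=N actual=T -> ctr[2]=2
Ev 10: PC=5 idx=2 pred=T actual=T -> ctr[2]=3
Ev 11: PC=5 idx=2 pred=T actual=N -> ctr[2]=2
Ev 12: PC=7 idx=1 pred=T actual=T -> ctr[1]=3
Ev 13: PC=5 idx=2 pred=T actual=N -> ctr[2]=1
Ev 14: PC=5 idx=2 pred=N actual=T -> ctr[2]=2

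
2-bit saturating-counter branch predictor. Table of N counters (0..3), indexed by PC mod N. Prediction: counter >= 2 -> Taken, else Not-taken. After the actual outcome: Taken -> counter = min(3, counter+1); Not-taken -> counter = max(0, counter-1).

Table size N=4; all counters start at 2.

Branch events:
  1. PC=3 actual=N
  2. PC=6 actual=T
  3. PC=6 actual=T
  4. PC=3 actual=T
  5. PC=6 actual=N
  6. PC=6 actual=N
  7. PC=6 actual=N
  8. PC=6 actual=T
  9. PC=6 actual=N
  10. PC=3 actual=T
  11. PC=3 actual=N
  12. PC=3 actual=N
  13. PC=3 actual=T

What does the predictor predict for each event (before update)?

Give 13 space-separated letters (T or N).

Ev 1: PC=3 idx=3 pred=T actual=N -> ctr[3]=1
Ev 2: PC=6 idx=2 pred=T actual=T -> ctr[2]=3
Ev 3: PC=6 idx=2 pred=T actual=T -> ctr[2]=3
Ev 4: PC=3 idx=3 pred=N actual=T -> ctr[3]=2
Ev 5: PC=6 idx=2 pred=T actual=N -> ctr[2]=2
Ev 6: PC=6 idx=2 pred=T actual=N -> ctr[2]=1
Ev 7: PC=6 idx=2 pred=N actual=N -> ctr[2]=0
Ev 8: PC=6 idx=2 pred=N actual=T -> ctr[2]=1
Ev 9: PC=6 idx=2 pred=N actual=N -> ctr[2]=0
Ev 10: PC=3 idx=3 pred=T actual=T -> ctr[3]=3
Ev 11: PC=3 idx=3 pred=T actual=N -> ctr[3]=2
Ev 12: PC=3 idx=3 pred=T actual=N -> ctr[3]=1
Ev 13: PC=3 idx=3 pred=N actual=T -> ctr[3]=2

Answer: T T T N T T N N N T T T N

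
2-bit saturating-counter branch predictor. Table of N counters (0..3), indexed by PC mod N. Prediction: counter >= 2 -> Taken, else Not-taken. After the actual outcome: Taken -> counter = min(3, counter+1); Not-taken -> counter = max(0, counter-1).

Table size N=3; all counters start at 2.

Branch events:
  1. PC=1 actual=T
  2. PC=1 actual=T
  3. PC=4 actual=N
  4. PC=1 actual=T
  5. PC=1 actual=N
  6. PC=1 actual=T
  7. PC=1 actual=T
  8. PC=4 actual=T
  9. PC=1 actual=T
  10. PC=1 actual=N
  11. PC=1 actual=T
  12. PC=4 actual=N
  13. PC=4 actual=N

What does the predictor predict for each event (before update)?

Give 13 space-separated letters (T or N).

Ev 1: PC=1 idx=1 pred=T actual=T -> ctr[1]=3
Ev 2: PC=1 idx=1 pred=T actual=T -> ctr[1]=3
Ev 3: PC=4 idx=1 pred=T actual=N -> ctr[1]=2
Ev 4: PC=1 idx=1 pred=T actual=T -> ctr[1]=3
Ev 5: PC=1 idx=1 pred=T actual=N -> ctr[1]=2
Ev 6: PC=1 idx=1 pred=T actual=T -> ctr[1]=3
Ev 7: PC=1 idx=1 pred=T actual=T -> ctr[1]=3
Ev 8: PC=4 idx=1 pred=T actual=T -> ctr[1]=3
Ev 9: PC=1 idx=1 pred=T actual=T -> ctr[1]=3
Ev 10: PC=1 idx=1 pred=T actual=N -> ctr[1]=2
Ev 11: PC=1 idx=1 pred=T actual=T -> ctr[1]=3
Ev 12: PC=4 idx=1 pred=T actual=N -> ctr[1]=2
Ev 13: PC=4 idx=1 pred=T actual=N -> ctr[1]=1

Answer: T T T T T T T T T T T T T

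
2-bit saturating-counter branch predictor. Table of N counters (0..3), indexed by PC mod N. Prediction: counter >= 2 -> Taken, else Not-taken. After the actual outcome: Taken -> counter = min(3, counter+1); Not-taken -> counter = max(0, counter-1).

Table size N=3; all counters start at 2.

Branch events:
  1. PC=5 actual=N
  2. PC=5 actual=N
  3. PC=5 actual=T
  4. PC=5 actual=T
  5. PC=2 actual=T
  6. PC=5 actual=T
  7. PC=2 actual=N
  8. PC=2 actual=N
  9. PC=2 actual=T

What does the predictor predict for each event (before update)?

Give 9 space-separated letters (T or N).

Answer: T N N N T T T T N

Derivation:
Ev 1: PC=5 idx=2 pred=T actual=N -> ctr[2]=1
Ev 2: PC=5 idx=2 pred=N actual=N -> ctr[2]=0
Ev 3: PC=5 idx=2 pred=N actual=T -> ctr[2]=1
Ev 4: PC=5 idx=2 pred=N actual=T -> ctr[2]=2
Ev 5: PC=2 idx=2 pred=T actual=T -> ctr[2]=3
Ev 6: PC=5 idx=2 pred=T actual=T -> ctr[2]=3
Ev 7: PC=2 idx=2 pred=T actual=N -> ctr[2]=2
Ev 8: PC=2 idx=2 pred=T actual=N -> ctr[2]=1
Ev 9: PC=2 idx=2 pred=N actual=T -> ctr[2]=2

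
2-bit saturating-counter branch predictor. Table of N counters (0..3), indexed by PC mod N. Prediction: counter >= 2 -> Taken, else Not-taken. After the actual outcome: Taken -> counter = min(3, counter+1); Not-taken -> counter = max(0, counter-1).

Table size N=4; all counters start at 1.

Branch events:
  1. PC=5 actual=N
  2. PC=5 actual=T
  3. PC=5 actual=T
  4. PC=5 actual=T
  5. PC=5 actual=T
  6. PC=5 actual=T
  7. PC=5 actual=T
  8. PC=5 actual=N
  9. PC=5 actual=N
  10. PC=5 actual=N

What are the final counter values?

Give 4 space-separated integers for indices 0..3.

Ev 1: PC=5 idx=1 pred=N actual=N -> ctr[1]=0
Ev 2: PC=5 idx=1 pred=N actual=T -> ctr[1]=1
Ev 3: PC=5 idx=1 pred=N actual=T -> ctr[1]=2
Ev 4: PC=5 idx=1 pred=T actual=T -> ctr[1]=3
Ev 5: PC=5 idx=1 pred=T actual=T -> ctr[1]=3
Ev 6: PC=5 idx=1 pred=T actual=T -> ctr[1]=3
Ev 7: PC=5 idx=1 pred=T actual=T -> ctr[1]=3
Ev 8: PC=5 idx=1 pred=T actual=N -> ctr[1]=2
Ev 9: PC=5 idx=1 pred=T actual=N -> ctr[1]=1
Ev 10: PC=5 idx=1 pred=N actual=N -> ctr[1]=0

Answer: 1 0 1 1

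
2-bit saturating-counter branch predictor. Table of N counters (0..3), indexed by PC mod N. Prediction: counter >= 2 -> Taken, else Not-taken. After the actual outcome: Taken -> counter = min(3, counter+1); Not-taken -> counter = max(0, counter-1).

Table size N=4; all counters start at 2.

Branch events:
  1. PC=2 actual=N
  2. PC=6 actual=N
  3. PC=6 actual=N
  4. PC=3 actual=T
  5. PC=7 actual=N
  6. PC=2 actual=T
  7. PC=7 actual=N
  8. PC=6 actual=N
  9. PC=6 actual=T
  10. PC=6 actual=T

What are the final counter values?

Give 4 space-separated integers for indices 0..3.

Answer: 2 2 2 1

Derivation:
Ev 1: PC=2 idx=2 pred=T actual=N -> ctr[2]=1
Ev 2: PC=6 idx=2 pred=N actual=N -> ctr[2]=0
Ev 3: PC=6 idx=2 pred=N actual=N -> ctr[2]=0
Ev 4: PC=3 idx=3 pred=T actual=T -> ctr[3]=3
Ev 5: PC=7 idx=3 pred=T actual=N -> ctr[3]=2
Ev 6: PC=2 idx=2 pred=N actual=T -> ctr[2]=1
Ev 7: PC=7 idx=3 pred=T actual=N -> ctr[3]=1
Ev 8: PC=6 idx=2 pred=N actual=N -> ctr[2]=0
Ev 9: PC=6 idx=2 pred=N actual=T -> ctr[2]=1
Ev 10: PC=6 idx=2 pred=N actual=T -> ctr[2]=2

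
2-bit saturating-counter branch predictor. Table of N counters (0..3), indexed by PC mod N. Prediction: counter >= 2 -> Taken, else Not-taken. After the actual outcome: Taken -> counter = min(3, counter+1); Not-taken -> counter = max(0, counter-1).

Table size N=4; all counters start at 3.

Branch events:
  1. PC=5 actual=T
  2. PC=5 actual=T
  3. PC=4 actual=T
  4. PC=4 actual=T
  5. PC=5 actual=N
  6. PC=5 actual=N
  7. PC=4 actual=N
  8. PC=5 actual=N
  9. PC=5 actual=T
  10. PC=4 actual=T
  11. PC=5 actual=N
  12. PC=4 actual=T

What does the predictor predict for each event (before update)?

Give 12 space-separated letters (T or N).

Ev 1: PC=5 idx=1 pred=T actual=T -> ctr[1]=3
Ev 2: PC=5 idx=1 pred=T actual=T -> ctr[1]=3
Ev 3: PC=4 idx=0 pred=T actual=T -> ctr[0]=3
Ev 4: PC=4 idx=0 pred=T actual=T -> ctr[0]=3
Ev 5: PC=5 idx=1 pred=T actual=N -> ctr[1]=2
Ev 6: PC=5 idx=1 pred=T actual=N -> ctr[1]=1
Ev 7: PC=4 idx=0 pred=T actual=N -> ctr[0]=2
Ev 8: PC=5 idx=1 pred=N actual=N -> ctr[1]=0
Ev 9: PC=5 idx=1 pred=N actual=T -> ctr[1]=1
Ev 10: PC=4 idx=0 pred=T actual=T -> ctr[0]=3
Ev 11: PC=5 idx=1 pred=N actual=N -> ctr[1]=0
Ev 12: PC=4 idx=0 pred=T actual=T -> ctr[0]=3

Answer: T T T T T T T N N T N T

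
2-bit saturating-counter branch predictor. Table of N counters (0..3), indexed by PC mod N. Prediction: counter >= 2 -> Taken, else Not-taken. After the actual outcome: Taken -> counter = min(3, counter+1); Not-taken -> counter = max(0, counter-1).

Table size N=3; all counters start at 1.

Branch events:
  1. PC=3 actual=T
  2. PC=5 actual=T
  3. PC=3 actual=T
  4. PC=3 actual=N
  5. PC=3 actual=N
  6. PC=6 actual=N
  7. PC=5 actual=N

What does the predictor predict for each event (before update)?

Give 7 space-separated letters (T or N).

Ev 1: PC=3 idx=0 pred=N actual=T -> ctr[0]=2
Ev 2: PC=5 idx=2 pred=N actual=T -> ctr[2]=2
Ev 3: PC=3 idx=0 pred=T actual=T -> ctr[0]=3
Ev 4: PC=3 idx=0 pred=T actual=N -> ctr[0]=2
Ev 5: PC=3 idx=0 pred=T actual=N -> ctr[0]=1
Ev 6: PC=6 idx=0 pred=N actual=N -> ctr[0]=0
Ev 7: PC=5 idx=2 pred=T actual=N -> ctr[2]=1

Answer: N N T T T N T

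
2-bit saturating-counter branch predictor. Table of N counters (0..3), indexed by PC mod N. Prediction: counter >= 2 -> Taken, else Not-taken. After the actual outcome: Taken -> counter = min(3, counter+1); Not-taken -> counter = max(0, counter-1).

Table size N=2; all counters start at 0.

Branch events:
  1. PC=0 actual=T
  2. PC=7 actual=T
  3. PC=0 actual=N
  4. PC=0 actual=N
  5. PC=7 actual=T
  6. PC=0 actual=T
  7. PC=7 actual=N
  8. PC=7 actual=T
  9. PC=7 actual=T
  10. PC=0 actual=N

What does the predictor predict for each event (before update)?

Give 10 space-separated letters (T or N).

Ev 1: PC=0 idx=0 pred=N actual=T -> ctr[0]=1
Ev 2: PC=7 idx=1 pred=N actual=T -> ctr[1]=1
Ev 3: PC=0 idx=0 pred=N actual=N -> ctr[0]=0
Ev 4: PC=0 idx=0 pred=N actual=N -> ctr[0]=0
Ev 5: PC=7 idx=1 pred=N actual=T -> ctr[1]=2
Ev 6: PC=0 idx=0 pred=N actual=T -> ctr[0]=1
Ev 7: PC=7 idx=1 pred=T actual=N -> ctr[1]=1
Ev 8: PC=7 idx=1 pred=N actual=T -> ctr[1]=2
Ev 9: PC=7 idx=1 pred=T actual=T -> ctr[1]=3
Ev 10: PC=0 idx=0 pred=N actual=N -> ctr[0]=0

Answer: N N N N N N T N T N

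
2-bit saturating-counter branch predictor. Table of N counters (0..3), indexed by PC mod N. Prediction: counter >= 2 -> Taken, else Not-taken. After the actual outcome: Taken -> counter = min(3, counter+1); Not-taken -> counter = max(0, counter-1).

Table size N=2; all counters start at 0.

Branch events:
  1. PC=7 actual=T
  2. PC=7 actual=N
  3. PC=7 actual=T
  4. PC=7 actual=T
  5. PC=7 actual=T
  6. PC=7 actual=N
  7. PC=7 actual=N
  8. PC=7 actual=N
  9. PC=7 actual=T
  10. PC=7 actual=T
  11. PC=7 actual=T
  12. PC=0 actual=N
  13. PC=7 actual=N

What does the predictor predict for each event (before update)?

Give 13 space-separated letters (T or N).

Ev 1: PC=7 idx=1 pred=N actual=T -> ctr[1]=1
Ev 2: PC=7 idx=1 pred=N actual=N -> ctr[1]=0
Ev 3: PC=7 idx=1 pred=N actual=T -> ctr[1]=1
Ev 4: PC=7 idx=1 pred=N actual=T -> ctr[1]=2
Ev 5: PC=7 idx=1 pred=T actual=T -> ctr[1]=3
Ev 6: PC=7 idx=1 pred=T actual=N -> ctr[1]=2
Ev 7: PC=7 idx=1 pred=T actual=N -> ctr[1]=1
Ev 8: PC=7 idx=1 pred=N actual=N -> ctr[1]=0
Ev 9: PC=7 idx=1 pred=N actual=T -> ctr[1]=1
Ev 10: PC=7 idx=1 pred=N actual=T -> ctr[1]=2
Ev 11: PC=7 idx=1 pred=T actual=T -> ctr[1]=3
Ev 12: PC=0 idx=0 pred=N actual=N -> ctr[0]=0
Ev 13: PC=7 idx=1 pred=T actual=N -> ctr[1]=2

Answer: N N N N T T T N N N T N T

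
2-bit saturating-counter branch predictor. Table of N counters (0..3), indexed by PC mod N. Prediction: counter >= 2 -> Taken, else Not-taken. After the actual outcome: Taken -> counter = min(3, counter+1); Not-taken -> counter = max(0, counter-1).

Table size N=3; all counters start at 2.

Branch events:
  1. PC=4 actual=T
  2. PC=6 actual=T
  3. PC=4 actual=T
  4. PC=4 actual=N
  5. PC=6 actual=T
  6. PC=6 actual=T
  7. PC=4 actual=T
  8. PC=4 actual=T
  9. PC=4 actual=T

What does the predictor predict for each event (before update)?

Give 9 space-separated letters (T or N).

Ev 1: PC=4 idx=1 pred=T actual=T -> ctr[1]=3
Ev 2: PC=6 idx=0 pred=T actual=T -> ctr[0]=3
Ev 3: PC=4 idx=1 pred=T actual=T -> ctr[1]=3
Ev 4: PC=4 idx=1 pred=T actual=N -> ctr[1]=2
Ev 5: PC=6 idx=0 pred=T actual=T -> ctr[0]=3
Ev 6: PC=6 idx=0 pred=T actual=T -> ctr[0]=3
Ev 7: PC=4 idx=1 pred=T actual=T -> ctr[1]=3
Ev 8: PC=4 idx=1 pred=T actual=T -> ctr[1]=3
Ev 9: PC=4 idx=1 pred=T actual=T -> ctr[1]=3

Answer: T T T T T T T T T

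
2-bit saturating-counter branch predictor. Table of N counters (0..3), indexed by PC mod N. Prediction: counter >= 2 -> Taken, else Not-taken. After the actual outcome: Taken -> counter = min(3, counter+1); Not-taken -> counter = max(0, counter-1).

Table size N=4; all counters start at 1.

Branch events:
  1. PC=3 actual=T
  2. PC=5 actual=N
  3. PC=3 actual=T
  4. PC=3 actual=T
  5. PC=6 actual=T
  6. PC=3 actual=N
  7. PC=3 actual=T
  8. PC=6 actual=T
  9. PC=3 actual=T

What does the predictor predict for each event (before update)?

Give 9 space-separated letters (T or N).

Answer: N N T T N T T T T

Derivation:
Ev 1: PC=3 idx=3 pred=N actual=T -> ctr[3]=2
Ev 2: PC=5 idx=1 pred=N actual=N -> ctr[1]=0
Ev 3: PC=3 idx=3 pred=T actual=T -> ctr[3]=3
Ev 4: PC=3 idx=3 pred=T actual=T -> ctr[3]=3
Ev 5: PC=6 idx=2 pred=N actual=T -> ctr[2]=2
Ev 6: PC=3 idx=3 pred=T actual=N -> ctr[3]=2
Ev 7: PC=3 idx=3 pred=T actual=T -> ctr[3]=3
Ev 8: PC=6 idx=2 pred=T actual=T -> ctr[2]=3
Ev 9: PC=3 idx=3 pred=T actual=T -> ctr[3]=3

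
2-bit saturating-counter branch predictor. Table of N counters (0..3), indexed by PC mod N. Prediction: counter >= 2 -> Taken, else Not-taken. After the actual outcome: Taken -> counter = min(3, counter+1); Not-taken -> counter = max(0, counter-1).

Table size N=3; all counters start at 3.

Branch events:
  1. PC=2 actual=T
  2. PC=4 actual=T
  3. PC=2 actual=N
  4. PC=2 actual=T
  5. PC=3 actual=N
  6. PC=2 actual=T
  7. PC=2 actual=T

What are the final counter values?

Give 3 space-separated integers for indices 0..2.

Ev 1: PC=2 idx=2 pred=T actual=T -> ctr[2]=3
Ev 2: PC=4 idx=1 pred=T actual=T -> ctr[1]=3
Ev 3: PC=2 idx=2 pred=T actual=N -> ctr[2]=2
Ev 4: PC=2 idx=2 pred=T actual=T -> ctr[2]=3
Ev 5: PC=3 idx=0 pred=T actual=N -> ctr[0]=2
Ev 6: PC=2 idx=2 pred=T actual=T -> ctr[2]=3
Ev 7: PC=2 idx=2 pred=T actual=T -> ctr[2]=3

Answer: 2 3 3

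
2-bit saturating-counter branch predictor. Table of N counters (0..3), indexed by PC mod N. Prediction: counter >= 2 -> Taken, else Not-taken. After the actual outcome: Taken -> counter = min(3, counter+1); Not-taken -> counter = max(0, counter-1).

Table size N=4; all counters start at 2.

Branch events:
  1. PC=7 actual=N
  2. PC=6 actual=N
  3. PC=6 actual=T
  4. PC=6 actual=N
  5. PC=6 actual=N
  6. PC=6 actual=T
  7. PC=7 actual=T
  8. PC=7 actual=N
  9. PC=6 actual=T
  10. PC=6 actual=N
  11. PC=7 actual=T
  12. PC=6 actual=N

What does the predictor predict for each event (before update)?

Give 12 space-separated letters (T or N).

Answer: T T N T N N N T N T N N

Derivation:
Ev 1: PC=7 idx=3 pred=T actual=N -> ctr[3]=1
Ev 2: PC=6 idx=2 pred=T actual=N -> ctr[2]=1
Ev 3: PC=6 idx=2 pred=N actual=T -> ctr[2]=2
Ev 4: PC=6 idx=2 pred=T actual=N -> ctr[2]=1
Ev 5: PC=6 idx=2 pred=N actual=N -> ctr[2]=0
Ev 6: PC=6 idx=2 pred=N actual=T -> ctr[2]=1
Ev 7: PC=7 idx=3 pred=N actual=T -> ctr[3]=2
Ev 8: PC=7 idx=3 pred=T actual=N -> ctr[3]=1
Ev 9: PC=6 idx=2 pred=N actual=T -> ctr[2]=2
Ev 10: PC=6 idx=2 pred=T actual=N -> ctr[2]=1
Ev 11: PC=7 idx=3 pred=N actual=T -> ctr[3]=2
Ev 12: PC=6 idx=2 pred=N actual=N -> ctr[2]=0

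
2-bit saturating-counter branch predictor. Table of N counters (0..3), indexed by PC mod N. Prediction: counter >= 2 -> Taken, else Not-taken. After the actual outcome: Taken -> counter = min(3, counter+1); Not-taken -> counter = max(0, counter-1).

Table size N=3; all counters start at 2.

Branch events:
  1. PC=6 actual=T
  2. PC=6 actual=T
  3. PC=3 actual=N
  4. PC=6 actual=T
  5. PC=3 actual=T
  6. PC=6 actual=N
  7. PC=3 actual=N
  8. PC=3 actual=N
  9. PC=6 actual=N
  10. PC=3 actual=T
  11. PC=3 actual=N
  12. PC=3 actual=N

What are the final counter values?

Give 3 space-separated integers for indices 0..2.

Answer: 0 2 2

Derivation:
Ev 1: PC=6 idx=0 pred=T actual=T -> ctr[0]=3
Ev 2: PC=6 idx=0 pred=T actual=T -> ctr[0]=3
Ev 3: PC=3 idx=0 pred=T actual=N -> ctr[0]=2
Ev 4: PC=6 idx=0 pred=T actual=T -> ctr[0]=3
Ev 5: PC=3 idx=0 pred=T actual=T -> ctr[0]=3
Ev 6: PC=6 idx=0 pred=T actual=N -> ctr[0]=2
Ev 7: PC=3 idx=0 pred=T actual=N -> ctr[0]=1
Ev 8: PC=3 idx=0 pred=N actual=N -> ctr[0]=0
Ev 9: PC=6 idx=0 pred=N actual=N -> ctr[0]=0
Ev 10: PC=3 idx=0 pred=N actual=T -> ctr[0]=1
Ev 11: PC=3 idx=0 pred=N actual=N -> ctr[0]=0
Ev 12: PC=3 idx=0 pred=N actual=N -> ctr[0]=0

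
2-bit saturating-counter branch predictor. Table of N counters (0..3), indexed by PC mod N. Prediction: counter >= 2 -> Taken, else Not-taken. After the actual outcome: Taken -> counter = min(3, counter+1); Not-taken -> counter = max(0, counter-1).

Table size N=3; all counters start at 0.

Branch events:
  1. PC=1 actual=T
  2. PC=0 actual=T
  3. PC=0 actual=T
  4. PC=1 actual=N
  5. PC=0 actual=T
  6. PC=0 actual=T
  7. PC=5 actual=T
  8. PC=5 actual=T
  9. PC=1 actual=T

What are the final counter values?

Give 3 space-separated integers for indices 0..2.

Ev 1: PC=1 idx=1 pred=N actual=T -> ctr[1]=1
Ev 2: PC=0 idx=0 pred=N actual=T -> ctr[0]=1
Ev 3: PC=0 idx=0 pred=N actual=T -> ctr[0]=2
Ev 4: PC=1 idx=1 pred=N actual=N -> ctr[1]=0
Ev 5: PC=0 idx=0 pred=T actual=T -> ctr[0]=3
Ev 6: PC=0 idx=0 pred=T actual=T -> ctr[0]=3
Ev 7: PC=5 idx=2 pred=N actual=T -> ctr[2]=1
Ev 8: PC=5 idx=2 pred=N actual=T -> ctr[2]=2
Ev 9: PC=1 idx=1 pred=N actual=T -> ctr[1]=1

Answer: 3 1 2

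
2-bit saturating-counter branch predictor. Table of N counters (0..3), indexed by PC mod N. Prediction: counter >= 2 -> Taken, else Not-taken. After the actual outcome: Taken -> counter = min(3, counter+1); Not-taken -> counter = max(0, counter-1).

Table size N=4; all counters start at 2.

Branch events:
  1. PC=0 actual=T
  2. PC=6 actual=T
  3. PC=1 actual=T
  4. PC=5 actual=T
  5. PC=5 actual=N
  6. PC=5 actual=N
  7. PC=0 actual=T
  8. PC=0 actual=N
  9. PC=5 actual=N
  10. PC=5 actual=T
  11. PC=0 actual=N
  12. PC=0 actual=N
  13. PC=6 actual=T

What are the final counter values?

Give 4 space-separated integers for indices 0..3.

Ev 1: PC=0 idx=0 pred=T actual=T -> ctr[0]=3
Ev 2: PC=6 idx=2 pred=T actual=T -> ctr[2]=3
Ev 3: PC=1 idx=1 pred=T actual=T -> ctr[1]=3
Ev 4: PC=5 idx=1 pred=T actual=T -> ctr[1]=3
Ev 5: PC=5 idx=1 pred=T actual=N -> ctr[1]=2
Ev 6: PC=5 idx=1 pred=T actual=N -> ctr[1]=1
Ev 7: PC=0 idx=0 pred=T actual=T -> ctr[0]=3
Ev 8: PC=0 idx=0 pred=T actual=N -> ctr[0]=2
Ev 9: PC=5 idx=1 pred=N actual=N -> ctr[1]=0
Ev 10: PC=5 idx=1 pred=N actual=T -> ctr[1]=1
Ev 11: PC=0 idx=0 pred=T actual=N -> ctr[0]=1
Ev 12: PC=0 idx=0 pred=N actual=N -> ctr[0]=0
Ev 13: PC=6 idx=2 pred=T actual=T -> ctr[2]=3

Answer: 0 1 3 2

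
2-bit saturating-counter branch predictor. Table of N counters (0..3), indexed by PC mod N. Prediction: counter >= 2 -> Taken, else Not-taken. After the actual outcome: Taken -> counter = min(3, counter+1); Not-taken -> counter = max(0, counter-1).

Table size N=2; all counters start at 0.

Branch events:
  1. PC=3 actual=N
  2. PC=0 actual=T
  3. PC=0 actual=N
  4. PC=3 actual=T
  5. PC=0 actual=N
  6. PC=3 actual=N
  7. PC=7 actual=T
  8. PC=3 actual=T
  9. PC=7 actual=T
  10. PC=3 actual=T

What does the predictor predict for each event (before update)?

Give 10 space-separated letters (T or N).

Ev 1: PC=3 idx=1 pred=N actual=N -> ctr[1]=0
Ev 2: PC=0 idx=0 pred=N actual=T -> ctr[0]=1
Ev 3: PC=0 idx=0 pred=N actual=N -> ctr[0]=0
Ev 4: PC=3 idx=1 pred=N actual=T -> ctr[1]=1
Ev 5: PC=0 idx=0 pred=N actual=N -> ctr[0]=0
Ev 6: PC=3 idx=1 pred=N actual=N -> ctr[1]=0
Ev 7: PC=7 idx=1 pred=N actual=T -> ctr[1]=1
Ev 8: PC=3 idx=1 pred=N actual=T -> ctr[1]=2
Ev 9: PC=7 idx=1 pred=T actual=T -> ctr[1]=3
Ev 10: PC=3 idx=1 pred=T actual=T -> ctr[1]=3

Answer: N N N N N N N N T T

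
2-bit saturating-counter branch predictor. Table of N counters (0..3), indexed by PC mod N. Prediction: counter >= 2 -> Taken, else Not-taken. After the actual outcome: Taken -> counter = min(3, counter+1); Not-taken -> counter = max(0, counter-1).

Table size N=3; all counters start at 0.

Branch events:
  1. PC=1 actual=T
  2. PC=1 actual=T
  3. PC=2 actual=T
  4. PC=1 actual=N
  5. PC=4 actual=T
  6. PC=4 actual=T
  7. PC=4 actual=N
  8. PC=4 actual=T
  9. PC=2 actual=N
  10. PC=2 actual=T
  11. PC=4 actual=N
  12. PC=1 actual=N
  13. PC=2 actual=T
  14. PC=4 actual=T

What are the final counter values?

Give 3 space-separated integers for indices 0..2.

Ev 1: PC=1 idx=1 pred=N actual=T -> ctr[1]=1
Ev 2: PC=1 idx=1 pred=N actual=T -> ctr[1]=2
Ev 3: PC=2 idx=2 pred=N actual=T -> ctr[2]=1
Ev 4: PC=1 idx=1 pred=T actual=N -> ctr[1]=1
Ev 5: PC=4 idx=1 pred=N actual=T -> ctr[1]=2
Ev 6: PC=4 idx=1 pred=T actual=T -> ctr[1]=3
Ev 7: PC=4 idx=1 pred=T actual=N -> ctr[1]=2
Ev 8: PC=4 idx=1 pred=T actual=T -> ctr[1]=3
Ev 9: PC=2 idx=2 pred=N actual=N -> ctr[2]=0
Ev 10: PC=2 idx=2 pred=N actual=T -> ctr[2]=1
Ev 11: PC=4 idx=1 pred=T actual=N -> ctr[1]=2
Ev 12: PC=1 idx=1 pred=T actual=N -> ctr[1]=1
Ev 13: PC=2 idx=2 pred=N actual=T -> ctr[2]=2
Ev 14: PC=4 idx=1 pred=N actual=T -> ctr[1]=2

Answer: 0 2 2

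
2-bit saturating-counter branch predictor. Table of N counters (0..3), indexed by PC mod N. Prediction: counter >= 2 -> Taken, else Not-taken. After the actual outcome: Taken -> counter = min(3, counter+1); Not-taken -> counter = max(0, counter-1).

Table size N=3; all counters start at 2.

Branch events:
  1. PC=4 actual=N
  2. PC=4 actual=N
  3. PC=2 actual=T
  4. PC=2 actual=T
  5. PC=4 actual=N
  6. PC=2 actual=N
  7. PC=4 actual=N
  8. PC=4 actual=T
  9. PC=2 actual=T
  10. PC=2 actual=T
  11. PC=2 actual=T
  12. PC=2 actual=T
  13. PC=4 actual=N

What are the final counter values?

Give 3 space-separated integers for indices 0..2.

Answer: 2 0 3

Derivation:
Ev 1: PC=4 idx=1 pred=T actual=N -> ctr[1]=1
Ev 2: PC=4 idx=1 pred=N actual=N -> ctr[1]=0
Ev 3: PC=2 idx=2 pred=T actual=T -> ctr[2]=3
Ev 4: PC=2 idx=2 pred=T actual=T -> ctr[2]=3
Ev 5: PC=4 idx=1 pred=N actual=N -> ctr[1]=0
Ev 6: PC=2 idx=2 pred=T actual=N -> ctr[2]=2
Ev 7: PC=4 idx=1 pred=N actual=N -> ctr[1]=0
Ev 8: PC=4 idx=1 pred=N actual=T -> ctr[1]=1
Ev 9: PC=2 idx=2 pred=T actual=T -> ctr[2]=3
Ev 10: PC=2 idx=2 pred=T actual=T -> ctr[2]=3
Ev 11: PC=2 idx=2 pred=T actual=T -> ctr[2]=3
Ev 12: PC=2 idx=2 pred=T actual=T -> ctr[2]=3
Ev 13: PC=4 idx=1 pred=N actual=N -> ctr[1]=0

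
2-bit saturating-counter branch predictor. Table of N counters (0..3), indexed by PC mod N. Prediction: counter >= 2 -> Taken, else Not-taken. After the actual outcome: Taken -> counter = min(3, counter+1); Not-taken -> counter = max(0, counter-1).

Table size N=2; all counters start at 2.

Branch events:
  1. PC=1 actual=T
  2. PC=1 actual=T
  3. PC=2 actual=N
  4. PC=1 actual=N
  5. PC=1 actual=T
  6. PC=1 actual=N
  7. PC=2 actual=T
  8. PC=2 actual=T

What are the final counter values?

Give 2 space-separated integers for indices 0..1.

Answer: 3 2

Derivation:
Ev 1: PC=1 idx=1 pred=T actual=T -> ctr[1]=3
Ev 2: PC=1 idx=1 pred=T actual=T -> ctr[1]=3
Ev 3: PC=2 idx=0 pred=T actual=N -> ctr[0]=1
Ev 4: PC=1 idx=1 pred=T actual=N -> ctr[1]=2
Ev 5: PC=1 idx=1 pred=T actual=T -> ctr[1]=3
Ev 6: PC=1 idx=1 pred=T actual=N -> ctr[1]=2
Ev 7: PC=2 idx=0 pred=N actual=T -> ctr[0]=2
Ev 8: PC=2 idx=0 pred=T actual=T -> ctr[0]=3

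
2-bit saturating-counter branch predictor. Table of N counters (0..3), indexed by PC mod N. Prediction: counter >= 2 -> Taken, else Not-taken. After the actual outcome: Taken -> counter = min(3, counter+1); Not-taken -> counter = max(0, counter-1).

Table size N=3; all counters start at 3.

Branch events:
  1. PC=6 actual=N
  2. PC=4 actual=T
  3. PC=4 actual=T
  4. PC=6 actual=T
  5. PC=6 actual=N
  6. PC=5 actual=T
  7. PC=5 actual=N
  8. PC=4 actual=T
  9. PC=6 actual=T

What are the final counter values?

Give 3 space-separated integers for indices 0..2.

Ev 1: PC=6 idx=0 pred=T actual=N -> ctr[0]=2
Ev 2: PC=4 idx=1 pred=T actual=T -> ctr[1]=3
Ev 3: PC=4 idx=1 pred=T actual=T -> ctr[1]=3
Ev 4: PC=6 idx=0 pred=T actual=T -> ctr[0]=3
Ev 5: PC=6 idx=0 pred=T actual=N -> ctr[0]=2
Ev 6: PC=5 idx=2 pred=T actual=T -> ctr[2]=3
Ev 7: PC=5 idx=2 pred=T actual=N -> ctr[2]=2
Ev 8: PC=4 idx=1 pred=T actual=T -> ctr[1]=3
Ev 9: PC=6 idx=0 pred=T actual=T -> ctr[0]=3

Answer: 3 3 2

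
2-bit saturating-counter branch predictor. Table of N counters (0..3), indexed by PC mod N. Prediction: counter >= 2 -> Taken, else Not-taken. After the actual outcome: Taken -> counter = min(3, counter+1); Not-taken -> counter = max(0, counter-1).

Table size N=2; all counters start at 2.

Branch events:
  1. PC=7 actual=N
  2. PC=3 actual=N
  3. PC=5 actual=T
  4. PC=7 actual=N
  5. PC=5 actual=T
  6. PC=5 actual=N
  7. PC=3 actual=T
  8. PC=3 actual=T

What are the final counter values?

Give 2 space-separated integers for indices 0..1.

Ev 1: PC=7 idx=1 pred=T actual=N -> ctr[1]=1
Ev 2: PC=3 idx=1 pred=N actual=N -> ctr[1]=0
Ev 3: PC=5 idx=1 pred=N actual=T -> ctr[1]=1
Ev 4: PC=7 idx=1 pred=N actual=N -> ctr[1]=0
Ev 5: PC=5 idx=1 pred=N actual=T -> ctr[1]=1
Ev 6: PC=5 idx=1 pred=N actual=N -> ctr[1]=0
Ev 7: PC=3 idx=1 pred=N actual=T -> ctr[1]=1
Ev 8: PC=3 idx=1 pred=N actual=T -> ctr[1]=2

Answer: 2 2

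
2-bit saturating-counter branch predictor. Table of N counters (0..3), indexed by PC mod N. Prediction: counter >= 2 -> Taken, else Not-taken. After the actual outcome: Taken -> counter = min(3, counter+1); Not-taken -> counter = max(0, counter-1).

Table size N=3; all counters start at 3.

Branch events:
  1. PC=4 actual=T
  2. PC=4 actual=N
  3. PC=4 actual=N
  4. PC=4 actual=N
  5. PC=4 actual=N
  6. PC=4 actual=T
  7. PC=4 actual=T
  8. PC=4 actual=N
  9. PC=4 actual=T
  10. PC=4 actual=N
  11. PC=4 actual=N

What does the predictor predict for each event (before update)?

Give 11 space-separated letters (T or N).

Ev 1: PC=4 idx=1 pred=T actual=T -> ctr[1]=3
Ev 2: PC=4 idx=1 pred=T actual=N -> ctr[1]=2
Ev 3: PC=4 idx=1 pred=T actual=N -> ctr[1]=1
Ev 4: PC=4 idx=1 pred=N actual=N -> ctr[1]=0
Ev 5: PC=4 idx=1 pred=N actual=N -> ctr[1]=0
Ev 6: PC=4 idx=1 pred=N actual=T -> ctr[1]=1
Ev 7: PC=4 idx=1 pred=N actual=T -> ctr[1]=2
Ev 8: PC=4 idx=1 pred=T actual=N -> ctr[1]=1
Ev 9: PC=4 idx=1 pred=N actual=T -> ctr[1]=2
Ev 10: PC=4 idx=1 pred=T actual=N -> ctr[1]=1
Ev 11: PC=4 idx=1 pred=N actual=N -> ctr[1]=0

Answer: T T T N N N N T N T N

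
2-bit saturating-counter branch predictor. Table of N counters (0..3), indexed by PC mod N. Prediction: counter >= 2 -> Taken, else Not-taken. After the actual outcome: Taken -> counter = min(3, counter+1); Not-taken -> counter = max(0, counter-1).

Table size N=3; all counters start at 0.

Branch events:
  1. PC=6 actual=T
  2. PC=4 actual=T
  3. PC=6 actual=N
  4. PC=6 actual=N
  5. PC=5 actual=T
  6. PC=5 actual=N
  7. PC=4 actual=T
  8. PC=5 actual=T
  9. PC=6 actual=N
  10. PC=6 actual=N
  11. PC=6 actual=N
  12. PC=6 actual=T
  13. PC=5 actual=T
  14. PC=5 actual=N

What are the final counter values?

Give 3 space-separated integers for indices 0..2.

Ev 1: PC=6 idx=0 pred=N actual=T -> ctr[0]=1
Ev 2: PC=4 idx=1 pred=N actual=T -> ctr[1]=1
Ev 3: PC=6 idx=0 pred=N actual=N -> ctr[0]=0
Ev 4: PC=6 idx=0 pred=N actual=N -> ctr[0]=0
Ev 5: PC=5 idx=2 pred=N actual=T -> ctr[2]=1
Ev 6: PC=5 idx=2 pred=N actual=N -> ctr[2]=0
Ev 7: PC=4 idx=1 pred=N actual=T -> ctr[1]=2
Ev 8: PC=5 idx=2 pred=N actual=T -> ctr[2]=1
Ev 9: PC=6 idx=0 pred=N actual=N -> ctr[0]=0
Ev 10: PC=6 idx=0 pred=N actual=N -> ctr[0]=0
Ev 11: PC=6 idx=0 pred=N actual=N -> ctr[0]=0
Ev 12: PC=6 idx=0 pred=N actual=T -> ctr[0]=1
Ev 13: PC=5 idx=2 pred=N actual=T -> ctr[2]=2
Ev 14: PC=5 idx=2 pred=T actual=N -> ctr[2]=1

Answer: 1 2 1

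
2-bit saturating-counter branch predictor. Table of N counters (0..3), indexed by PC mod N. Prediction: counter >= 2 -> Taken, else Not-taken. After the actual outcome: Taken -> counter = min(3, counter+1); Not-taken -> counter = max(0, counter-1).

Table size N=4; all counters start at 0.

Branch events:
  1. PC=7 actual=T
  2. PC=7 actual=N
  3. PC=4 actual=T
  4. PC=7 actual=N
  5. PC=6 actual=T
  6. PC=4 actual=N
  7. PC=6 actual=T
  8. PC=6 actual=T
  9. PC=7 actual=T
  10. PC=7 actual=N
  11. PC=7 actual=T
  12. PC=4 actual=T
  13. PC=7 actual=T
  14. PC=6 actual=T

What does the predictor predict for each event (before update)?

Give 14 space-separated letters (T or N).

Answer: N N N N N N N T N N N N N T

Derivation:
Ev 1: PC=7 idx=3 pred=N actual=T -> ctr[3]=1
Ev 2: PC=7 idx=3 pred=N actual=N -> ctr[3]=0
Ev 3: PC=4 idx=0 pred=N actual=T -> ctr[0]=1
Ev 4: PC=7 idx=3 pred=N actual=N -> ctr[3]=0
Ev 5: PC=6 idx=2 pred=N actual=T -> ctr[2]=1
Ev 6: PC=4 idx=0 pred=N actual=N -> ctr[0]=0
Ev 7: PC=6 idx=2 pred=N actual=T -> ctr[2]=2
Ev 8: PC=6 idx=2 pred=T actual=T -> ctr[2]=3
Ev 9: PC=7 idx=3 pred=N actual=T -> ctr[3]=1
Ev 10: PC=7 idx=3 pred=N actual=N -> ctr[3]=0
Ev 11: PC=7 idx=3 pred=N actual=T -> ctr[3]=1
Ev 12: PC=4 idx=0 pred=N actual=T -> ctr[0]=1
Ev 13: PC=7 idx=3 pred=N actual=T -> ctr[3]=2
Ev 14: PC=6 idx=2 pred=T actual=T -> ctr[2]=3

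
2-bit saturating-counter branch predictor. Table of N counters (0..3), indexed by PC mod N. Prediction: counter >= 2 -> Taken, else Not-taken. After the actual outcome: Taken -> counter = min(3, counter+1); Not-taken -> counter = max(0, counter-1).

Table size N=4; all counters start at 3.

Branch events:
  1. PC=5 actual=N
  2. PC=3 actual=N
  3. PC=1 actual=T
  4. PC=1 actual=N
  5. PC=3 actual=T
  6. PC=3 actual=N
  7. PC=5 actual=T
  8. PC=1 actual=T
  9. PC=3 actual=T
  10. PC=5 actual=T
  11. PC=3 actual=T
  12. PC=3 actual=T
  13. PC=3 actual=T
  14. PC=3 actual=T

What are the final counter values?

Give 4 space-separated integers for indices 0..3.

Answer: 3 3 3 3

Derivation:
Ev 1: PC=5 idx=1 pred=T actual=N -> ctr[1]=2
Ev 2: PC=3 idx=3 pred=T actual=N -> ctr[3]=2
Ev 3: PC=1 idx=1 pred=T actual=T -> ctr[1]=3
Ev 4: PC=1 idx=1 pred=T actual=N -> ctr[1]=2
Ev 5: PC=3 idx=3 pred=T actual=T -> ctr[3]=3
Ev 6: PC=3 idx=3 pred=T actual=N -> ctr[3]=2
Ev 7: PC=5 idx=1 pred=T actual=T -> ctr[1]=3
Ev 8: PC=1 idx=1 pred=T actual=T -> ctr[1]=3
Ev 9: PC=3 idx=3 pred=T actual=T -> ctr[3]=3
Ev 10: PC=5 idx=1 pred=T actual=T -> ctr[1]=3
Ev 11: PC=3 idx=3 pred=T actual=T -> ctr[3]=3
Ev 12: PC=3 idx=3 pred=T actual=T -> ctr[3]=3
Ev 13: PC=3 idx=3 pred=T actual=T -> ctr[3]=3
Ev 14: PC=3 idx=3 pred=T actual=T -> ctr[3]=3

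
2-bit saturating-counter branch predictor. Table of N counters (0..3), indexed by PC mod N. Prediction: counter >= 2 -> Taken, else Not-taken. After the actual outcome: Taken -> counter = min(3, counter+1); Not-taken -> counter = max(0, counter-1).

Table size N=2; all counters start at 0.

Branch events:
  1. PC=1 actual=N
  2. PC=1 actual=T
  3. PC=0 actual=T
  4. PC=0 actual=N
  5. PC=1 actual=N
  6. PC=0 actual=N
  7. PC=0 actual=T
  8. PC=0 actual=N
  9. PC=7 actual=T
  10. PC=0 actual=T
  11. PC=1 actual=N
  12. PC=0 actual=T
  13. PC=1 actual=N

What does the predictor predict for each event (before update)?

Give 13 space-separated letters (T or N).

Ev 1: PC=1 idx=1 pred=N actual=N -> ctr[1]=0
Ev 2: PC=1 idx=1 pred=N actual=T -> ctr[1]=1
Ev 3: PC=0 idx=0 pred=N actual=T -> ctr[0]=1
Ev 4: PC=0 idx=0 pred=N actual=N -> ctr[0]=0
Ev 5: PC=1 idx=1 pred=N actual=N -> ctr[1]=0
Ev 6: PC=0 idx=0 pred=N actual=N -> ctr[0]=0
Ev 7: PC=0 idx=0 pred=N actual=T -> ctr[0]=1
Ev 8: PC=0 idx=0 pred=N actual=N -> ctr[0]=0
Ev 9: PC=7 idx=1 pred=N actual=T -> ctr[1]=1
Ev 10: PC=0 idx=0 pred=N actual=T -> ctr[0]=1
Ev 11: PC=1 idx=1 pred=N actual=N -> ctr[1]=0
Ev 12: PC=0 idx=0 pred=N actual=T -> ctr[0]=2
Ev 13: PC=1 idx=1 pred=N actual=N -> ctr[1]=0

Answer: N N N N N N N N N N N N N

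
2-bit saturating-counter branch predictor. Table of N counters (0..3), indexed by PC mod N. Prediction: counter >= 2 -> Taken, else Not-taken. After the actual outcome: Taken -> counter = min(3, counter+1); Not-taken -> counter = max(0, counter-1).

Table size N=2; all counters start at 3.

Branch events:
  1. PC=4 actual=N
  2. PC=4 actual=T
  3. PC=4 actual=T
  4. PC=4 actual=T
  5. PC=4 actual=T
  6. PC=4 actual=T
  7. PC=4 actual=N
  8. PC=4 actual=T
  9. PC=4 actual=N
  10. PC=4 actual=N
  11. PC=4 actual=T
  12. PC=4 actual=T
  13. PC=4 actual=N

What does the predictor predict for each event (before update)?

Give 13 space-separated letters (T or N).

Answer: T T T T T T T T T T N T T

Derivation:
Ev 1: PC=4 idx=0 pred=T actual=N -> ctr[0]=2
Ev 2: PC=4 idx=0 pred=T actual=T -> ctr[0]=3
Ev 3: PC=4 idx=0 pred=T actual=T -> ctr[0]=3
Ev 4: PC=4 idx=0 pred=T actual=T -> ctr[0]=3
Ev 5: PC=4 idx=0 pred=T actual=T -> ctr[0]=3
Ev 6: PC=4 idx=0 pred=T actual=T -> ctr[0]=3
Ev 7: PC=4 idx=0 pred=T actual=N -> ctr[0]=2
Ev 8: PC=4 idx=0 pred=T actual=T -> ctr[0]=3
Ev 9: PC=4 idx=0 pred=T actual=N -> ctr[0]=2
Ev 10: PC=4 idx=0 pred=T actual=N -> ctr[0]=1
Ev 11: PC=4 idx=0 pred=N actual=T -> ctr[0]=2
Ev 12: PC=4 idx=0 pred=T actual=T -> ctr[0]=3
Ev 13: PC=4 idx=0 pred=T actual=N -> ctr[0]=2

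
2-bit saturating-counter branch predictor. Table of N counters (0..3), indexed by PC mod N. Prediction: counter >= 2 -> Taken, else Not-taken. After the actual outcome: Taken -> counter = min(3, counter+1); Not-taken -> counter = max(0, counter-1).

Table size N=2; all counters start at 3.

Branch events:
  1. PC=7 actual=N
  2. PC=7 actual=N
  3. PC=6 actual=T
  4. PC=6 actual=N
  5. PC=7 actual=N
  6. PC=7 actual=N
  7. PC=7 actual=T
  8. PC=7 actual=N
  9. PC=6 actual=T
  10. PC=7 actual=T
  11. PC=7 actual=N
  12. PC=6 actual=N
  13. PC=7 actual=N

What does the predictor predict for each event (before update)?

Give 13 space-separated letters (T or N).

Ev 1: PC=7 idx=1 pred=T actual=N -> ctr[1]=2
Ev 2: PC=7 idx=1 pred=T actual=N -> ctr[1]=1
Ev 3: PC=6 idx=0 pred=T actual=T -> ctr[0]=3
Ev 4: PC=6 idx=0 pred=T actual=N -> ctr[0]=2
Ev 5: PC=7 idx=1 pred=N actual=N -> ctr[1]=0
Ev 6: PC=7 idx=1 pred=N actual=N -> ctr[1]=0
Ev 7: PC=7 idx=1 pred=N actual=T -> ctr[1]=1
Ev 8: PC=7 idx=1 pred=N actual=N -> ctr[1]=0
Ev 9: PC=6 idx=0 pred=T actual=T -> ctr[0]=3
Ev 10: PC=7 idx=1 pred=N actual=T -> ctr[1]=1
Ev 11: PC=7 idx=1 pred=N actual=N -> ctr[1]=0
Ev 12: PC=6 idx=0 pred=T actual=N -> ctr[0]=2
Ev 13: PC=7 idx=1 pred=N actual=N -> ctr[1]=0

Answer: T T T T N N N N T N N T N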